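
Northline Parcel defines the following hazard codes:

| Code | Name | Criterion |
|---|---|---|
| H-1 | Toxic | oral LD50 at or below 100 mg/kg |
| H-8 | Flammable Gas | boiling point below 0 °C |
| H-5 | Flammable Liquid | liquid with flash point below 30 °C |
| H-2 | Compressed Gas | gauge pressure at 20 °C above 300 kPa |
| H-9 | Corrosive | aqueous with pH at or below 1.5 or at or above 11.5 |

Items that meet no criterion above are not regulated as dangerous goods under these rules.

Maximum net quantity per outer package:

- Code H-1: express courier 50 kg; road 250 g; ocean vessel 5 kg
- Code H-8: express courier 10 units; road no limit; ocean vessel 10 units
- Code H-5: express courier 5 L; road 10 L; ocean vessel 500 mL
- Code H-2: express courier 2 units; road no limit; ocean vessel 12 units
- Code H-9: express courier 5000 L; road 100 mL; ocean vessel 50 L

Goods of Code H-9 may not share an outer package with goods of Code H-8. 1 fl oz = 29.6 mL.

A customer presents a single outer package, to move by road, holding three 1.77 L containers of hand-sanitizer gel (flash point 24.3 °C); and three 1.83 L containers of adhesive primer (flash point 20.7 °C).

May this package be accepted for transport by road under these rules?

No

Flash point 24.3 °C meets the Code H-5 criterion (Flammable Liquid), so the hand-sanitizer gel is Code H-5.
With flash point 20.7 °C (< 30 °C), the adhesive primer falls in Code H-5.
Code H-5 net quantity: (three 1.77 L containers = 5.31 L) + (three 1.83 L containers = 5.49 L) = 10.8 L.
10.8 L exceeds the road limit of 10 L for Code H-5.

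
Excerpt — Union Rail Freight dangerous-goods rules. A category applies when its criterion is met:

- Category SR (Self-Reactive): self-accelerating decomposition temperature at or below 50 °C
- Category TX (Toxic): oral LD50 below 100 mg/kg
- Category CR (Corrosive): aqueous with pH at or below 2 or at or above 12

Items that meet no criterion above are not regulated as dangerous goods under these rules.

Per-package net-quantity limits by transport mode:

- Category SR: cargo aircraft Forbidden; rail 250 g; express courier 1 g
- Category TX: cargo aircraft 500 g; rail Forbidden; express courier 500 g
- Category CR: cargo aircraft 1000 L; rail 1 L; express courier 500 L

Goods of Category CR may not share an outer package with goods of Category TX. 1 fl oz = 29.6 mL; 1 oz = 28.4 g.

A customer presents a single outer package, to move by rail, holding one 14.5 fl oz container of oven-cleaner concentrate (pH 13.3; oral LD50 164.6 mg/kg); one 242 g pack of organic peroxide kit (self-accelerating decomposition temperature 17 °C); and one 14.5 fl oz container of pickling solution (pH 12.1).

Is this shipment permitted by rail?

Oven-cleaner concentrate: pH 13.3 ≥ 12 → Category CR (Corrosive).
With self-accelerating decomposition temperature 17 °C (≤ 50 °C), the organic peroxide kit falls in Category SR.
Pickling solution: pH 12.1 ≥ 12 → Category CR (Corrosive).
Total Category CR: (one 14.5 fl oz container = 429.2 mL) + (one 14.5 fl oz container = 429.2 mL) = 858.4 mL.
858.4 mL ≤ 1 L (rail limit, Category CR) — within limit.
Category SR quantity: 242 g.
242 g is within the rail limit of 250 g for Category SR.
The segregation rule (Category CR with Category TX) does not apply to Category CR with Category SR.
Every hazard category is within its rail limit and no segregation rule is violated.

Yes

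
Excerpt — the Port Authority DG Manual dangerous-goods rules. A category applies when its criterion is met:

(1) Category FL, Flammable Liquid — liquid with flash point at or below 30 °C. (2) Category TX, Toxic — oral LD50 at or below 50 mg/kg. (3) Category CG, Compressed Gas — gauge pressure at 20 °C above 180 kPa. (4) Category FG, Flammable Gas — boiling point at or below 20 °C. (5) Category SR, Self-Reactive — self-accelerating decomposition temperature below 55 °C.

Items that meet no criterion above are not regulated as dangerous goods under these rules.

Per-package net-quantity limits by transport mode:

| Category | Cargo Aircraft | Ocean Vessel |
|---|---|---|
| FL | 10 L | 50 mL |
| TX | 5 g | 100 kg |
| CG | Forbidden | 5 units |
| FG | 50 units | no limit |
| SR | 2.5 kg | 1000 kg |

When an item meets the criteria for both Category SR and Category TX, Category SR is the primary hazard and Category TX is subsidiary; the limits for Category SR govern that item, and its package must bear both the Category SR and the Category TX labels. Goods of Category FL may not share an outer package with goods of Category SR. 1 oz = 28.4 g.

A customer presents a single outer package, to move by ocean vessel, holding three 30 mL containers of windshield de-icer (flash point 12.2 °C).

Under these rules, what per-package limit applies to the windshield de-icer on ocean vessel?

The windshield de-icer has flash point 12.2 °C, which is ≤ 30 °C, so it is Category FL (Flammable Liquid).
The ocean vessel limit for Category FL is 50 mL.

50 mL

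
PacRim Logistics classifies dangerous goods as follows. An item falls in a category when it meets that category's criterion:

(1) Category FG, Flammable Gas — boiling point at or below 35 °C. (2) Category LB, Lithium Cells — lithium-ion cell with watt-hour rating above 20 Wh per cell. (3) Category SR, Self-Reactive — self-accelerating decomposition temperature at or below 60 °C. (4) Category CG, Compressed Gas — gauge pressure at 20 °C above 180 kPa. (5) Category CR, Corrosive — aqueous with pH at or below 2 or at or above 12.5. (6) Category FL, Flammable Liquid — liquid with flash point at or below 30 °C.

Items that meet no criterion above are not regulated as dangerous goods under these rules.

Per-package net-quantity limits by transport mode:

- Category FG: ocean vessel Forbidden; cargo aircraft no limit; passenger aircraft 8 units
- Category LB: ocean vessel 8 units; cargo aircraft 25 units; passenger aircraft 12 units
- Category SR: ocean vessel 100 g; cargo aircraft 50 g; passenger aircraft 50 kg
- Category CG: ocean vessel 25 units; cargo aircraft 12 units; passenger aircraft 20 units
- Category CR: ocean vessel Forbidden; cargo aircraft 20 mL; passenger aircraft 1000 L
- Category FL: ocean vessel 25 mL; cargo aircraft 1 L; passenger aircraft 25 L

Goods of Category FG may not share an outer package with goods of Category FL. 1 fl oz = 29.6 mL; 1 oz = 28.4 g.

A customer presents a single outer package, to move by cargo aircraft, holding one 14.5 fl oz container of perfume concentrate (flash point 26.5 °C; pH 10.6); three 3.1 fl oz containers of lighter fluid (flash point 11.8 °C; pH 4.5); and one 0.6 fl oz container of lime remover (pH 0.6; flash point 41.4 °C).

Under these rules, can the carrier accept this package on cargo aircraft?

Yes

The perfume concentrate has flash point 26.5 °C, which is ≤ 30 °C, so it is Category FL (Flammable Liquid).
With flash point 11.8 °C (≤ 30 °C), the lighter fluid falls in Category FL.
With pH 0.6 (≤ 2), the lime remover falls in Category CR.
Total Category FL: (one 14.5 fl oz container = 429.2 mL) + (three 3.1 fl oz containers = 275.28 mL) = 704.48 mL.
704.48 mL ≤ 1 L (cargo aircraft limit, Category FL) — within limit.
Category CR quantity: one 0.6 fl oz container = 17.76 mL.
That is within the Category CR cargo aircraft limit of 20 mL.
The segregation rule (Category FG with Category FL) does not apply to Category FL with Category CR.
Every hazard category is within its cargo aircraft limit and no segregation rule is violated.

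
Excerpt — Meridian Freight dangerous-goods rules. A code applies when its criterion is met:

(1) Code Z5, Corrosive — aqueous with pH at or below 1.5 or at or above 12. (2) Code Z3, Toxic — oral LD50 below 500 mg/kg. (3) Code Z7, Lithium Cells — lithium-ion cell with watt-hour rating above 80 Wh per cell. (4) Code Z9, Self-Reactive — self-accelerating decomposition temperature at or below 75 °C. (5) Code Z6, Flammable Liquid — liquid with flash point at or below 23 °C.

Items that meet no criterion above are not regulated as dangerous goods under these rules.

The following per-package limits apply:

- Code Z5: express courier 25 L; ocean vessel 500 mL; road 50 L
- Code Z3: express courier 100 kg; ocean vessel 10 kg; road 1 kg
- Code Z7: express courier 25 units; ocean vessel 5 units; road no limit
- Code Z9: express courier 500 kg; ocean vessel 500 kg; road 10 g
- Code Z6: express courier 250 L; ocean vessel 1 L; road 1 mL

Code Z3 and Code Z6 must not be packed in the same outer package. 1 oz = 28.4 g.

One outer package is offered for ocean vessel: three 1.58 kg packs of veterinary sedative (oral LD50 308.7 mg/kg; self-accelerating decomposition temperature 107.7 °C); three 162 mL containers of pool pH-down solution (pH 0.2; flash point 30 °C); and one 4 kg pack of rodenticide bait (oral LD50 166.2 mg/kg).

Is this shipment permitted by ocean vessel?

Veterinary sedative: oral LD50 308.7 mg/kg < 500 mg/kg → Code Z3 (Toxic).
Pool pH-down solution: pH 0.2 ≤ 1.5 → Code Z5 (Corrosive).
Oral LD50 166.2 mg/kg meets the Code Z3 criterion (Toxic), so the rodenticide bait is Code Z3.
Total Code Z3: (three 1.58 kg packs = 4.74 kg) + 4 kg = 8.74 kg.
8.74 kg is within the ocean vessel limit of 10 kg for Code Z3.
Code Z5 quantity: three 162 mL containers = 486 mL.
486 mL is within the ocean vessel limit of 500 mL for Code Z5.
The segregation rule (Code Z3 with Code Z6) does not apply to Code Z3 with Code Z5.
Every hazard code is within its ocean vessel limit and no segregation rule is violated.

Yes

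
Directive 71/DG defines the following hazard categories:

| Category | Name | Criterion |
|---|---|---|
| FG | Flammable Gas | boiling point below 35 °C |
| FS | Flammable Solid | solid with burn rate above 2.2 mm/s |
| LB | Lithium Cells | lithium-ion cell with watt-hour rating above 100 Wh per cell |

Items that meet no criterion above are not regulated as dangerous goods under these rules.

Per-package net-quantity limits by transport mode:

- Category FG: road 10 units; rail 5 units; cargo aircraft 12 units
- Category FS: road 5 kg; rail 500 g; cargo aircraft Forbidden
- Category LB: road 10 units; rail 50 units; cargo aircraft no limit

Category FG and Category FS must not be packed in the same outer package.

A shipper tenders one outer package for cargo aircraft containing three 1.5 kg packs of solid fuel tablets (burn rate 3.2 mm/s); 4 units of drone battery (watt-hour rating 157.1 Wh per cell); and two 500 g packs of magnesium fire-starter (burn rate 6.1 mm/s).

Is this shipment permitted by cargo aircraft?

No

With burn rate 3.2 mm/s (> 2.2 mm/s), the solid fuel tablets fall in Category FS.
Watt-hour rating 157.1 Wh per cell meets the Category LB criterion (Lithium Cells), so the drone battery is Category LB.
With burn rate 6.1 mm/s (> 2.2 mm/s), the magnesium fire-starter falls in Category FS.
Total Category FS: (three 1.5 kg packs = 4.5 kg) + (two 500 g packs = 1 kg) = 5.5 kg.
Category FS is Forbidden by cargo aircraft.
Category LB quantity: 4 units.
Category LB has no per-package limit by cargo aircraft.
The segregation rule (Category FG with Category FS) does not apply to Category FS with Category LB.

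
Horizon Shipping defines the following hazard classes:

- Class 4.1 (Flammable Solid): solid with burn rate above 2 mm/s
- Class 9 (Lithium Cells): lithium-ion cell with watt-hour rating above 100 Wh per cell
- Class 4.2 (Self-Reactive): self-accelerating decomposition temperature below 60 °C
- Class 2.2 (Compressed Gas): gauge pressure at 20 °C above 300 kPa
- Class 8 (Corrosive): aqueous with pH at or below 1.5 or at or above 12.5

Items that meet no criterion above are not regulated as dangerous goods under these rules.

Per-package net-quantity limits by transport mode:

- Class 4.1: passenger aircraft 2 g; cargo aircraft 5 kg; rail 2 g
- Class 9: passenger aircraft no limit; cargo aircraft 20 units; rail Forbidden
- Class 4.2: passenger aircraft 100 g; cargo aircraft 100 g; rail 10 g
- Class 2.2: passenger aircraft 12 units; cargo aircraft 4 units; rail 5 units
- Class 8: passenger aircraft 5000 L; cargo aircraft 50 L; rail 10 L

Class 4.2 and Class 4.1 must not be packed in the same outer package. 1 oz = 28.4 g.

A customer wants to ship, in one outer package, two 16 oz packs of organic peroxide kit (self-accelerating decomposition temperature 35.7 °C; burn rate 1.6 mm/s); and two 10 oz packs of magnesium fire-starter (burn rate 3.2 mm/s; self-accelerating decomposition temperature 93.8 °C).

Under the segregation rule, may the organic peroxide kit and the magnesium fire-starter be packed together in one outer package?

Organic peroxide kit: self-accelerating decomposition temperature 35.7 °C < 60 °C → Class 4.2 (Self-Reactive).
With burn rate 3.2 mm/s (> 2 mm/s), the magnesium fire-starter falls in Class 4.1.
Class 4.2 and Class 4.1 may not share an outer package.

No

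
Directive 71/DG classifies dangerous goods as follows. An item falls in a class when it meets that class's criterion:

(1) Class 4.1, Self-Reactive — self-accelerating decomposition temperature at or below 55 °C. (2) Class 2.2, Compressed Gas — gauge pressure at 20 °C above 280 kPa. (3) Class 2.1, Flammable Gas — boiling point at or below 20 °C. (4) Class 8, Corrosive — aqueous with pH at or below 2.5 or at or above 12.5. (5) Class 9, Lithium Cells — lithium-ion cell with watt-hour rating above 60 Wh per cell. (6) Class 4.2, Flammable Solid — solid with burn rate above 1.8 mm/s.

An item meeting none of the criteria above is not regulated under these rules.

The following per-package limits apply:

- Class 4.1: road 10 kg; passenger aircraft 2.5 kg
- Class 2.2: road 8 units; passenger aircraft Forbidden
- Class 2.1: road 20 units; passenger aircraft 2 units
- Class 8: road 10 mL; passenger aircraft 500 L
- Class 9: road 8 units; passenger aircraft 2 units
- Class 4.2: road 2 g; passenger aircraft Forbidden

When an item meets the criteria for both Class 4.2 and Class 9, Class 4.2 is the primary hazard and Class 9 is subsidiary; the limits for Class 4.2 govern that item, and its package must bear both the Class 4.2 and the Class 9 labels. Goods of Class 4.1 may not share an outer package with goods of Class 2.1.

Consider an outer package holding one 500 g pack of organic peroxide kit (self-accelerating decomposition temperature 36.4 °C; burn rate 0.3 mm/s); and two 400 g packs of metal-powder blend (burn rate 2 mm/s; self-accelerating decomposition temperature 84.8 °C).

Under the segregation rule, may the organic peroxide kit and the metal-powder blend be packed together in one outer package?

Yes

Organic peroxide kit: self-accelerating decomposition temperature 36.4 °C ≤ 55 °C → Class 4.1 (Self-Reactive).
With burn rate 2 mm/s (> 1.8 mm/s), the metal-powder blend falls in Class 4.2.
No segregation rule bars Class 4.1 with Class 4.2.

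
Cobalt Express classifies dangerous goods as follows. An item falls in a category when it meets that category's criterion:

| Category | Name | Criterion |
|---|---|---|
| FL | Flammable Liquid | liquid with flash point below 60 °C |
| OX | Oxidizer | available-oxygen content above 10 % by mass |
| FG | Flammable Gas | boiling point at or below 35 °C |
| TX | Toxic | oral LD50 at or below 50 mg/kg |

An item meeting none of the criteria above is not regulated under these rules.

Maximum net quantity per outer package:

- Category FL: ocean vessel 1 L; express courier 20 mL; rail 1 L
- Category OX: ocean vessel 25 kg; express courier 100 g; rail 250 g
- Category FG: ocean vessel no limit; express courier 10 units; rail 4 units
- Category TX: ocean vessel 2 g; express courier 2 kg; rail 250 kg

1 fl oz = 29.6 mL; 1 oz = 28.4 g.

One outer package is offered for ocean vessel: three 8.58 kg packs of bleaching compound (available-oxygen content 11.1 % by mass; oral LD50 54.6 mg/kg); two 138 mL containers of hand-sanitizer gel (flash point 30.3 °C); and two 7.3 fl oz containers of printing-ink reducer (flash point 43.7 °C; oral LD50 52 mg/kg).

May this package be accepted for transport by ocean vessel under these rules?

Available-oxygen content 11.1 % by mass meets the Category OX criterion (Oxidizer), so the bleaching compound is Category OX.
Flash point 30.3 °C meets the Category FL criterion (Flammable Liquid), so the hand-sanitizer gel is Category FL.
The printing-ink reducer has flash point 43.7 °C, which is < 60 °C, so it is Category FL (Flammable Liquid).
Total Category FL: (two 138 mL containers = 276 mL) + (two 7.3 fl oz containers = 432.16 mL) = 708.16 mL.
708.16 mL ≤ 1 L (ocean vessel limit, Category FL) — within limit.
Category OX quantity: three 8.58 kg packs = 25.74 kg.
25.74 kg exceeds the ocean vessel limit of 25 kg for Category OX.

No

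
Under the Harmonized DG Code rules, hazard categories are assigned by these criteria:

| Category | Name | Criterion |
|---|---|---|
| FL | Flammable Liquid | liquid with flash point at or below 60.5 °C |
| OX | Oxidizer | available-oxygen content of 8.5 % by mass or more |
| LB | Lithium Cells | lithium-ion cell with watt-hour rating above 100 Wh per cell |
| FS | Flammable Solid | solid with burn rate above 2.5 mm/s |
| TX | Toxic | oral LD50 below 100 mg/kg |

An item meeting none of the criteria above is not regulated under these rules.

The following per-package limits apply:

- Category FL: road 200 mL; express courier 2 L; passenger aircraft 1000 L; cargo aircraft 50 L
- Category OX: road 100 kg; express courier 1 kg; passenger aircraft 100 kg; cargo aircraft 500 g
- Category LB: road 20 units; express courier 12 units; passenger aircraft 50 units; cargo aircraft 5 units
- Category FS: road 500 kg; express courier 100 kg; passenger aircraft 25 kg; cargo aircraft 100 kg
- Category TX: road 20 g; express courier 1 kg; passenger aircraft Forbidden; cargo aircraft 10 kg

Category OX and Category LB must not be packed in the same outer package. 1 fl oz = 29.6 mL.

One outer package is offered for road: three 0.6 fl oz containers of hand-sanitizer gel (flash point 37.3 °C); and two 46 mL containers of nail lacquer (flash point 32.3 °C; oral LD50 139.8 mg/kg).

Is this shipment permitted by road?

Hand-sanitizer gel: flash point 37.3 °C ≤ 60.5 °C → Category FL (Flammable Liquid).
The nail lacquer has flash point 32.3 °C, which is ≤ 60.5 °C, so it is Category FL (Flammable Liquid).
Total Category FL: (three 0.6 fl oz containers = 53.28 mL) + (two 46 mL containers = 92 mL) = 145.28 mL.
145.28 mL is within the road limit of 200 mL for Category FL.

Yes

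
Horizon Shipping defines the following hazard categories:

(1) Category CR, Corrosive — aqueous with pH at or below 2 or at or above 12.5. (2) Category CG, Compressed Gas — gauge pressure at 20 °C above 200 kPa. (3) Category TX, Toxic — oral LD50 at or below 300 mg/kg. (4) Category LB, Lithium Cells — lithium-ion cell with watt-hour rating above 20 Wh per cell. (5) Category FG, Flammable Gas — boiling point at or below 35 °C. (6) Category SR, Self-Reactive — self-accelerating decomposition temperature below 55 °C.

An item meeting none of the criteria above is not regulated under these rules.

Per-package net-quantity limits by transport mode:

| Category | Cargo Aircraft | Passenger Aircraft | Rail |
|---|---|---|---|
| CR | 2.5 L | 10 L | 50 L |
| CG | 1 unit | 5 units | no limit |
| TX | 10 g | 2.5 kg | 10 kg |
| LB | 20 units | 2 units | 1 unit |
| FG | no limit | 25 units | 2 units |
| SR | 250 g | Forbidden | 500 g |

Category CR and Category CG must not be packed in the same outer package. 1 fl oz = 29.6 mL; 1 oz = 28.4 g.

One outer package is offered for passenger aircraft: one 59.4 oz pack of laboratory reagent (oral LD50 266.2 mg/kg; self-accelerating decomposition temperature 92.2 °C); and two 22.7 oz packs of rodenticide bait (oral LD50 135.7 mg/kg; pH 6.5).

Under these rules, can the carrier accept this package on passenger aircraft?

Laboratory reagent: oral LD50 266.2 mg/kg ≤ 300 mg/kg → Category TX (Toxic).
With oral LD50 135.7 mg/kg (≤ 300 mg/kg), the rodenticide bait falls in Category TX.
Category TX net quantity: (one 59.4 oz pack = 1686.96 g) + (two 22.7 oz packs = 1289.36 g) = 2976.32 g.
That exceeds the Category TX passenger aircraft limit of 2.5 kg.

No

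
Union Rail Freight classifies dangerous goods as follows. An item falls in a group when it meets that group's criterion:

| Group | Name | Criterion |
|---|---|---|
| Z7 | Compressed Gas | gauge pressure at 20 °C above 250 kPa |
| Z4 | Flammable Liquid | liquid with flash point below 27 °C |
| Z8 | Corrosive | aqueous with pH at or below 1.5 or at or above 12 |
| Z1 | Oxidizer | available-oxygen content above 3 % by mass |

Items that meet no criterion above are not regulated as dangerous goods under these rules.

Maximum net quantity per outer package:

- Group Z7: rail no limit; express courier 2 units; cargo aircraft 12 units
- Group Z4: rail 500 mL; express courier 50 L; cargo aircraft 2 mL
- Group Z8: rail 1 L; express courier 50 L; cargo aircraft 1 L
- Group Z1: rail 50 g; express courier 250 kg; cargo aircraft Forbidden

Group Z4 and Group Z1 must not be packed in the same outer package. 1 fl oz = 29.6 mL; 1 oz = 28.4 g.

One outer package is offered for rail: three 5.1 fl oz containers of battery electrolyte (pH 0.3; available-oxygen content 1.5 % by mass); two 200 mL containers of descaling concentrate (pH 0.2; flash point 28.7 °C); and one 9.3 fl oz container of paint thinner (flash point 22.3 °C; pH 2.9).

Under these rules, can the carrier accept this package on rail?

Yes

With pH 0.3 (≤ 1.5), the battery electrolyte falls in Group Z8.
With pH 0.2 (≤ 1.5), the descaling concentrate falls in Group Z8.
With flash point 22.3 °C (< 27 °C), the paint thinner falls in Group Z4.
Group Z4 quantity: one 9.3 fl oz container = 275.28 mL.
That is within the Group Z4 rail limit of 500 mL.
Group Z8 net quantity: (three 5.1 fl oz containers = 452.88 mL) + (two 200 mL containers = 400 mL) = 852.88 mL.
That is within the Group Z8 rail limit of 1 L.
The segregation rule (Group Z4 with Group Z1) does not apply to Group Z4 with Group Z8.
Every hazard group is within its rail limit and no segregation rule is violated.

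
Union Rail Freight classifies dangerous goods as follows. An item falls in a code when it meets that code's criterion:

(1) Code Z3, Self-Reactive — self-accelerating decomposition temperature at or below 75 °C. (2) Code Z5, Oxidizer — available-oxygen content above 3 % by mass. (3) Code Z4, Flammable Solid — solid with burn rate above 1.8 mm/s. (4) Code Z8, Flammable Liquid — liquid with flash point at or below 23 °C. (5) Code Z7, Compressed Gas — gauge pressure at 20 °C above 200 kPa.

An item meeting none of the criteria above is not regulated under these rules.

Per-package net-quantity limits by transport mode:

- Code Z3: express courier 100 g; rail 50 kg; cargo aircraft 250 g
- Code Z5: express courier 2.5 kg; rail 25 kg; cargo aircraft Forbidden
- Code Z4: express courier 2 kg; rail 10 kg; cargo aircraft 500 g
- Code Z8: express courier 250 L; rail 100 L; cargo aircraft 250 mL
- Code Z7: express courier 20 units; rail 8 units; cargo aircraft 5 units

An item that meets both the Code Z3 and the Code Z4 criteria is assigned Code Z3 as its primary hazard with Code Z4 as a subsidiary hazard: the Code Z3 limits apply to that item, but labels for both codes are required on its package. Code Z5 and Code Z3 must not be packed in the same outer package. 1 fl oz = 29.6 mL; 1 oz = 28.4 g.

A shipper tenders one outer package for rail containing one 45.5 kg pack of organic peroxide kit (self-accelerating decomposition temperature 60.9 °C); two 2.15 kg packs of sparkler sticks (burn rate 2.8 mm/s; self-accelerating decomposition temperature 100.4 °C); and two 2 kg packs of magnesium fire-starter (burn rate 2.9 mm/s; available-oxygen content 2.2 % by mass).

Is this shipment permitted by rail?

Self-accelerating decomposition temperature 60.9 °C meets the Code Z3 criterion (Self-Reactive), so the organic peroxide kit is Code Z3.
Sparkler sticks: burn rate 2.8 mm/s > 1.8 mm/s → Code Z4 (Flammable Solid).
Burn rate 2.9 mm/s meets the Code Z4 criterion (Flammable Solid), so the magnesium fire-starter is Code Z4.
Total Code Z4: (two 2.15 kg packs = 4.3 kg) + (two 2 kg packs = 4 kg) = 8.3 kg.
8.3 kg ≤ 10 kg (rail limit, Code Z4) — within limit.
Code Z3 quantity: 45.5 kg.
45.5 kg ≤ 50 kg (rail limit, Code Z3) — within limit.
The segregation rule (Code Z5 with Code Z3) does not apply to Code Z4 with Code Z3.
Every hazard code is within its rail limit and no segregation rule is violated.

Yes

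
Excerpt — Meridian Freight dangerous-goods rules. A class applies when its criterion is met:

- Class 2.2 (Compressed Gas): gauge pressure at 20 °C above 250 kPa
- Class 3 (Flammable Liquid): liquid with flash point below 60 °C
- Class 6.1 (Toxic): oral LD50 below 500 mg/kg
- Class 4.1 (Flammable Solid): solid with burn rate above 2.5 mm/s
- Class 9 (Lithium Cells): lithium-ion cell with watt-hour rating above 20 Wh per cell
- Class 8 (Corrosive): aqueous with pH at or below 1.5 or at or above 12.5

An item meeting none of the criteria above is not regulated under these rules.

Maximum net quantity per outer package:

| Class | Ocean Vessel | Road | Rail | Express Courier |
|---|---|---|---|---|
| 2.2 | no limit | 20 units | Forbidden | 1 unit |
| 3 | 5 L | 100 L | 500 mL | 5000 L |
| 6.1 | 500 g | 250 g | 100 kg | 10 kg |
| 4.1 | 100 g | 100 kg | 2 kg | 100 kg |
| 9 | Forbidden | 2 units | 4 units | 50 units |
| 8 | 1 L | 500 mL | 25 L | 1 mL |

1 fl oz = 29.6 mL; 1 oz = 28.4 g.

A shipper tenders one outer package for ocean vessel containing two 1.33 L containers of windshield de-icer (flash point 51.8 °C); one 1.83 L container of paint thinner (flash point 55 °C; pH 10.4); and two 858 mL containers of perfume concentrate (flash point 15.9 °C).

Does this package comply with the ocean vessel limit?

The windshield de-icer has flash point 51.8 °C, which is < 60 °C, so it is Class 3 (Flammable Liquid).
The paint thinner has flash point 55 °C, which is < 60 °C, so it is Class 3 (Flammable Liquid).
Perfume concentrate: flash point 15.9 °C < 60 °C → Class 3 (Flammable Liquid).
Class 3 net quantity: (two 1.33 L containers = 2.66 L) + 1.83 L + (two 858 mL containers = 1.716 L) = 6.206 L.
6.206 L exceeds the ocean vessel limit of 5 L for Class 3.

No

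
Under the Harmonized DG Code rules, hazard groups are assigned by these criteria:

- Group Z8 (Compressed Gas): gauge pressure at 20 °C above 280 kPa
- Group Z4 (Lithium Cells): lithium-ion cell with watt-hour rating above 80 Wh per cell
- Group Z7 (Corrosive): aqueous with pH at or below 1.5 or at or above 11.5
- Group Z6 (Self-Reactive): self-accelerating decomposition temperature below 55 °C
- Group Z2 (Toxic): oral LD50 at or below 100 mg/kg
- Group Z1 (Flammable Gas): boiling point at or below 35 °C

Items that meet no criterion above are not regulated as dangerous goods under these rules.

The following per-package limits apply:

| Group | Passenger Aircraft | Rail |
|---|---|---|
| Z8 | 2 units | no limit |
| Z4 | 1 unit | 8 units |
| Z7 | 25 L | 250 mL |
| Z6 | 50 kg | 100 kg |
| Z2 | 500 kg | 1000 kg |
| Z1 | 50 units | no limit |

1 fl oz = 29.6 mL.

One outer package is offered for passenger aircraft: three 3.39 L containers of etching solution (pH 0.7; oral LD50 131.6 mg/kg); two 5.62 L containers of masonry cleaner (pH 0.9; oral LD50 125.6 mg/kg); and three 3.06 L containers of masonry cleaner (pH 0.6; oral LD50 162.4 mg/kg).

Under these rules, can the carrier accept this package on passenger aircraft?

pH 0.7 meets the Group Z7 criterion (Corrosive), so the etching solution is Group Z7.
With pH 0.9 (≤ 1.5), the masonry cleaner falls in Group Z7.
The masonry cleaner has pH 0.6, which is ≤ 1.5, so it is Group Z7 (Corrosive).
Total Group Z7: (three 3.39 L containers = 10.17 L) + (two 5.62 L containers = 11.24 L) + (three 3.06 L containers = 9.18 L) = 30.59 L.
30.59 L exceeds the passenger aircraft limit of 25 L for Group Z7.

No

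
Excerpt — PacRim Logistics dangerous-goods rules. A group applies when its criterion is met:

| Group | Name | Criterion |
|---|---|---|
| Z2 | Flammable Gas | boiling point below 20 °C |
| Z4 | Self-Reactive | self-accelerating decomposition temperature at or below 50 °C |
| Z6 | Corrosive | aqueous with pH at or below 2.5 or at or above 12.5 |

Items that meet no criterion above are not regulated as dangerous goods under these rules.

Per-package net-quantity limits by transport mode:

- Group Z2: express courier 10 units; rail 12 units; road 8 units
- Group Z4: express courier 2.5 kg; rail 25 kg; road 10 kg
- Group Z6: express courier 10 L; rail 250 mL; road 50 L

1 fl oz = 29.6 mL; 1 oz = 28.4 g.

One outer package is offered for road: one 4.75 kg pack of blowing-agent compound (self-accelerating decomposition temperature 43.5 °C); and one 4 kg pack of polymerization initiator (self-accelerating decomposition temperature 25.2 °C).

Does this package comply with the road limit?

Self-accelerating decomposition temperature 43.5 °C meets the Group Z4 criterion (Self-Reactive), so the blowing-agent compound is Group Z4.
With self-accelerating decomposition temperature 25.2 °C (≤ 50 °C), the polymerization initiator falls in Group Z4.
Group Z4 net quantity: 4.75 kg + 4 kg = 8.75 kg.
That is within the Group Z4 road limit of 10 kg.

Yes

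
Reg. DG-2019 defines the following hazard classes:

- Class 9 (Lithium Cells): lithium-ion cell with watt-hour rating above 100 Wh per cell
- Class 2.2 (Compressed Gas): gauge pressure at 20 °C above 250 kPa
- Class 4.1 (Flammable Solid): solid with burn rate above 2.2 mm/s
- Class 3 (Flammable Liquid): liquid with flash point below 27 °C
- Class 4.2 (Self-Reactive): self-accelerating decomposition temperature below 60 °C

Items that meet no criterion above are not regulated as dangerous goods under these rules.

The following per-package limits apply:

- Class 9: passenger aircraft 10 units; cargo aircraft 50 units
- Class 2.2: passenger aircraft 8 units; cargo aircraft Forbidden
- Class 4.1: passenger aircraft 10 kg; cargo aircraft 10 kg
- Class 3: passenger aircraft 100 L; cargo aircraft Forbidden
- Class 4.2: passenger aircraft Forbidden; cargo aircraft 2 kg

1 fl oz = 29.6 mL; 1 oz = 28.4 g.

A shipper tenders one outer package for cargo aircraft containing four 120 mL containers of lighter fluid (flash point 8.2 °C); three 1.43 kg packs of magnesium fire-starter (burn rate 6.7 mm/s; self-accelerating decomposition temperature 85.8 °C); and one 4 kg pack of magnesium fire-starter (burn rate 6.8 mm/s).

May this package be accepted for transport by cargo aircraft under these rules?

No

Flash point 8.2 °C meets the Class 3 criterion (Flammable Liquid), so the lighter fluid is Class 3.
Magnesium fire-starter: burn rate 6.7 mm/s > 2.2 mm/s → Class 4.1 (Flammable Solid).
Burn rate 6.8 mm/s meets the Class 4.1 criterion (Flammable Solid), so the magnesium fire-starter is Class 4.1.
Class 4.1 net quantity: (three 1.43 kg packs = 4.29 kg) + 4 kg = 8.29 kg.
8.29 kg ≤ 10 kg (cargo aircraft limit, Class 4.1) — within limit.
Class 3 quantity: four 120 mL containers = 480 mL.
By cargo aircraft, Class 3 is Forbidden regardless of quantity.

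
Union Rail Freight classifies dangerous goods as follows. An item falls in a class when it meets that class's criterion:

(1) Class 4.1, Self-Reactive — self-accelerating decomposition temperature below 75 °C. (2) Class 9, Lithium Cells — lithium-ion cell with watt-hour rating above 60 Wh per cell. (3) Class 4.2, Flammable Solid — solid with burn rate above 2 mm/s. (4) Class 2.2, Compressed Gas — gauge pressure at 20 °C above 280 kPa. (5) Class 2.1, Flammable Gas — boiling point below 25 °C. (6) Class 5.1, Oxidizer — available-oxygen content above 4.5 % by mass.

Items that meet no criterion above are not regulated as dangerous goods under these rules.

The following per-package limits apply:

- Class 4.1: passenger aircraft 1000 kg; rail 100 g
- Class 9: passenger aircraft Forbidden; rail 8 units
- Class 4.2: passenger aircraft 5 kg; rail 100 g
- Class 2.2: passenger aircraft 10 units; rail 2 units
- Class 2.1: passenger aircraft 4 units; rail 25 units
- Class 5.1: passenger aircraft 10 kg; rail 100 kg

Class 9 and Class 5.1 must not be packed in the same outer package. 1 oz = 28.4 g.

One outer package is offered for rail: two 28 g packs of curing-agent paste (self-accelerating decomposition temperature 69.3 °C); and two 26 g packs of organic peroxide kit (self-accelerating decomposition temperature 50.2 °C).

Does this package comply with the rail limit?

Curing-agent paste: self-accelerating decomposition temperature 69.3 °C < 75 °C → Class 4.1 (Self-Reactive).
Organic peroxide kit: self-accelerating decomposition temperature 50.2 °C < 75 °C → Class 4.1 (Self-Reactive).
Class 4.1 net quantity: (two 28 g packs = 56 g) + (two 26 g packs = 52 g) = 108 g.
108 g > 100 g (rail limit, Class 4.1) — over the limit.

No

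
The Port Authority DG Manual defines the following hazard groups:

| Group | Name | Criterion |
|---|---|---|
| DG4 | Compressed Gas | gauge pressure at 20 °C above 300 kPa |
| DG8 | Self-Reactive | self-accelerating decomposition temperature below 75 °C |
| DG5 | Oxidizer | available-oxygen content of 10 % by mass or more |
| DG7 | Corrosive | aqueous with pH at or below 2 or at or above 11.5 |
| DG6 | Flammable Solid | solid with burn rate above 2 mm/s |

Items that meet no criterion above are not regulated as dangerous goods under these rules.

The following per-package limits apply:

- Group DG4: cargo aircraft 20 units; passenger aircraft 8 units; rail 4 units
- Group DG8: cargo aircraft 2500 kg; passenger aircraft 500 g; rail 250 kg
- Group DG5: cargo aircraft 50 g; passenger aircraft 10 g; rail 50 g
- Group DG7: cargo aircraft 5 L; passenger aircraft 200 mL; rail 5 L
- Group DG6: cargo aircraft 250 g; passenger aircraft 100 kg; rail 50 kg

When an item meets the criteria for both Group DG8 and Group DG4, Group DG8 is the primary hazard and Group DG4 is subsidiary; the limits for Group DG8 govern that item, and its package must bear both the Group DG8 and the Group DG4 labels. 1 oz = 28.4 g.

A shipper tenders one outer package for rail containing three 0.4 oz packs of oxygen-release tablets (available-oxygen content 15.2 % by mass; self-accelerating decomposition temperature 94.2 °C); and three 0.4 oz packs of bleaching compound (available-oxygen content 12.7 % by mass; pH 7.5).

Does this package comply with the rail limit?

The oxygen-release tablets have available-oxygen content 15.2 % by mass, which is ≥ 10 % by mass, so they are Group DG5 (Oxidizer).
The bleaching compound has available-oxygen content 12.7 % by mass, which is ≥ 10 % by mass, so it is Group DG5 (Oxidizer).
Total Group DG5: (three 0.4 oz packs = 34.08 g) + (three 0.4 oz packs = 34.08 g) = 68.16 g.
That exceeds the Group DG5 rail limit of 50 g.

No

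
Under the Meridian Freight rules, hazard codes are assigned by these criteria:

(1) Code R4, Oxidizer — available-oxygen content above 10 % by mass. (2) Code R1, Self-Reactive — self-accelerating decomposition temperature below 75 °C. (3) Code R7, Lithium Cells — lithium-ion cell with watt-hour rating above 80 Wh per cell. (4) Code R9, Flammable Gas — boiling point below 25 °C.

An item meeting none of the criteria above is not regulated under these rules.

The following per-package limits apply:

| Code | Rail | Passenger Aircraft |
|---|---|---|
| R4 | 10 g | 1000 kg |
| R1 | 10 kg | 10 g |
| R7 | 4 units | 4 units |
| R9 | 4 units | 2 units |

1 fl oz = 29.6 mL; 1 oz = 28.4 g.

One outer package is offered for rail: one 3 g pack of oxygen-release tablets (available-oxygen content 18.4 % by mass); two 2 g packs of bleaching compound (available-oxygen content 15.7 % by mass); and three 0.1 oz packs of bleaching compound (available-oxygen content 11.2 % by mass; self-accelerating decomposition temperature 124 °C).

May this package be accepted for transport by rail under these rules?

With available-oxygen content 18.4 % by mass (> 10 % by mass), the oxygen-release tablets fall in Code R4.
Bleaching compound: available-oxygen content 15.7 % by mass > 10 % by mass → Code R4 (Oxidizer).
Bleaching compound: available-oxygen content 11.2 % by mass > 10 % by mass → Code R4 (Oxidizer).
Total Code R4: 3 g + (two 2 g packs = 4 g) + (three 0.1 oz packs = 8.52 g) = 15.52 g.
15.52 g exceeds the rail limit of 10 g for Code R4.

No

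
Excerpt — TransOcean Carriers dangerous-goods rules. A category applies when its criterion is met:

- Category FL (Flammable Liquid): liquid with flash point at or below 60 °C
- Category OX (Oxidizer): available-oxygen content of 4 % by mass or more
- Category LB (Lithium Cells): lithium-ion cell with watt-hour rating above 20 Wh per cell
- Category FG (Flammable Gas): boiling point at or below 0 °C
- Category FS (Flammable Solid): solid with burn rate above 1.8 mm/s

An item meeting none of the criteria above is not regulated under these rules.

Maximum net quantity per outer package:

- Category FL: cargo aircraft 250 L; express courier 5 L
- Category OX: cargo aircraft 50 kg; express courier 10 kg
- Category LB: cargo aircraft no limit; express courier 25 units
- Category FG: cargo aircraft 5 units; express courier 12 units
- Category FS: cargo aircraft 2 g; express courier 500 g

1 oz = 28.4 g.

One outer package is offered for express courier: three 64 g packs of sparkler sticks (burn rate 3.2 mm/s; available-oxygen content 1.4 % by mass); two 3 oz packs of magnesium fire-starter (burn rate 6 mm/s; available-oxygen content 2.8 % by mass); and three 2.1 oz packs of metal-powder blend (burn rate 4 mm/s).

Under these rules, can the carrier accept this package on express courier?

No

Sparkler sticks: burn rate 3.2 mm/s > 1.8 mm/s → Category FS (Flammable Solid).
Burn rate 6 mm/s meets the Category FS criterion (Flammable Solid), so the magnesium fire-starter is Category FS.
With burn rate 4 mm/s (> 1.8 mm/s), the metal-powder blend falls in Category FS.
Total Category FS: (three 64 g packs = 192 g) + (two 3 oz packs = 170.4 g) + (three 2.1 oz packs = 178.92 g) = 541.32 g.
541.32 g exceeds the express courier limit of 500 g for Category FS.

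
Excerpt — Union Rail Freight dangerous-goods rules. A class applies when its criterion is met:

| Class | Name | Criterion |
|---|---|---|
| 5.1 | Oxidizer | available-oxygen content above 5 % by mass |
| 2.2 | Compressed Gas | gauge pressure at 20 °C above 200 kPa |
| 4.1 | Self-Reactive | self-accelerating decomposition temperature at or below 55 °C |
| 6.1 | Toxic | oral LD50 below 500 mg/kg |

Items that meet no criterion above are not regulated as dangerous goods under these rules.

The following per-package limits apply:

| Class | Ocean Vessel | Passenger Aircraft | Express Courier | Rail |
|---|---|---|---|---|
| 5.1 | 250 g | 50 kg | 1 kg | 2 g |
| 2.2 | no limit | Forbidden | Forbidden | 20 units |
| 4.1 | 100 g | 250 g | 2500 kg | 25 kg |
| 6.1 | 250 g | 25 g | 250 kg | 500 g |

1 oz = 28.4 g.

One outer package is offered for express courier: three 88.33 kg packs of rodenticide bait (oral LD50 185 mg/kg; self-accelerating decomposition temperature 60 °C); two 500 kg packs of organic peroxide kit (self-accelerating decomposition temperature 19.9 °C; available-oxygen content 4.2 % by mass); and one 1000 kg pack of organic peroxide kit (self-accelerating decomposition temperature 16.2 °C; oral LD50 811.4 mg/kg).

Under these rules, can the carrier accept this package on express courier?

With oral LD50 185 mg/kg (< 500 mg/kg), the rodenticide bait falls in Class 6.1.
With self-accelerating decomposition temperature 19.9 °C (≤ 55 °C), the organic peroxide kit falls in Class 4.1.
Organic peroxide kit: self-accelerating decomposition temperature 16.2 °C ≤ 55 °C → Class 4.1 (Self-Reactive).
Class 6.1 quantity: three 88.33 kg packs = 264.99 kg.
264.99 kg exceeds the express courier limit of 250 kg for Class 6.1.
Class 4.1 net quantity: (two 500 kg packs = 1000 kg) + 1000 kg = 2000 kg.
That is within the Class 4.1 express courier limit of 2500 kg.

No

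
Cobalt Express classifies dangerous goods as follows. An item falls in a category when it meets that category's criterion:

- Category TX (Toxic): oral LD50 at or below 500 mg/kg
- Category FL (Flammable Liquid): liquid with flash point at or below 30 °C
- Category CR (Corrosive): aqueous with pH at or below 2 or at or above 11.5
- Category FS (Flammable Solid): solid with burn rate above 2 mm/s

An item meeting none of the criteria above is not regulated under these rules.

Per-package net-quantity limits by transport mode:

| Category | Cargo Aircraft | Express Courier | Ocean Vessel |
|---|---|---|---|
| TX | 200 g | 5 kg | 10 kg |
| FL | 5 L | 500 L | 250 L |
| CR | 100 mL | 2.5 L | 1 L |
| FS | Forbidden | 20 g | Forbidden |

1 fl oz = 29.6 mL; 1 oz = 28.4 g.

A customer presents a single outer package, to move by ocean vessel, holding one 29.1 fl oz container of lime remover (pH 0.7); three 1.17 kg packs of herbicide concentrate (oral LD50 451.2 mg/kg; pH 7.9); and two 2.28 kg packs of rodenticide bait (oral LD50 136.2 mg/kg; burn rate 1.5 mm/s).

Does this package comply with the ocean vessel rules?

The lime remover has pH 0.7, which is ≤ 2, so it is Category CR (Corrosive).
With oral LD50 451.2 mg/kg (≤ 500 mg/kg), the herbicide concentrate falls in Category TX.
The rodenticide bait has oral LD50 136.2 mg/kg, which is ≤ 500 mg/kg, so it is Category TX (Toxic).
Category TX net quantity: (three 1.17 kg packs = 3.51 kg) + (two 2.28 kg packs = 4.56 kg) = 8.07 kg.
8.07 kg ≤ 10 kg (ocean vessel limit, Category TX) — within limit.
Category CR quantity: one 29.1 fl oz container = 861.36 mL.
That is within the Category CR ocean vessel limit of 1 L.
Every hazard category is within its ocean vessel limit and no segregation rule is violated.

Yes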